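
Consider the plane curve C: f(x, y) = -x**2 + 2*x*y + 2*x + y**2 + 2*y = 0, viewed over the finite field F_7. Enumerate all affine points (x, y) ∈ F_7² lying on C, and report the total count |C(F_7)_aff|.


Affine F_7-points: {(0, 0), (0, 5), (2, 0), (2, 1), (5, 4), (5, 5)}; count = 6.

For each of the 49 pairs (x, y) ∈ F_7², evaluate f(x, y) mod 7. Record the zeros.
  x = 0: [0↦0, 1↦3, 2↦1, 3↦1, 4↦3, 5↦0, 6↦6]  zeros at y ∈ {0, 5}
  x = 1: [0↦1, 1↦6, 2↦6, 3↦1, 4↦5, 5↦4, 6↦5]  zeros at y ∈ ∅
  x = 2: [0↦0, 1↦0, 2↦2, 3↦6, 4↦5, 5↦6, 6↦2]  zeros at y ∈ {0, 1}
  x = 3: [0↦4, 1↦6, 2↦3, 3↦2, 4↦3, 5↦6, 6↦4]  zeros at y ∈ ∅
  x = 4: [0↦6, 1↦3, 2↦2, 3↦3, 4↦6, 5↦4, 6↦4]  zeros at y ∈ ∅
  x = 5: [0↦6, 1↦5, 2↦6, 3↦2, 4↦0, 5↦0, 6↦2]  zeros at y ∈ {4, 5}
  x = 6: [0↦4, 1↦5, 2↦1, 3↦6, 4↦6, 5↦1, 6↦5]  zeros at y ∈ ∅
Collecting zeros: affine points = {(0, 0), (0, 5), (2, 0), (2, 1), (5, 4), (5, 5)}.
Total count |C(F_7)_aff| = 6.


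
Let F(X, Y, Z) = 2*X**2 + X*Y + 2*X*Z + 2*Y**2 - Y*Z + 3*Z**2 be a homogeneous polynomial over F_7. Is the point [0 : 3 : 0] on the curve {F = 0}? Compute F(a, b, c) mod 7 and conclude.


F(0,3,0) ≡ 4 (mod 7); P is NOT on the curve.

Evaluate F(0, 3, 0) term-by-term (mod 7).
  2*X**2 ↦ 2·0·1·1 = 0
  X*Y ↦ 1·0·3·1 = 0
  2*X*Z ↦ 2·0·1·0 = 0
  2*Y**2 ↦ 2·1·9·1 = 18
  -Y*Z ↦ -1·1·3·0 = 0
  3*Z**2 ↦ 3·1·1·0 = 0
Sum: F(0, 3, 0) = (0) + (0) + (0) + (18) + (0) + (0) = 18.
Reducing mod 7: 18 ≡ 4 (mod 7).
Since F(a, b, c) ≡ 4 ≠ 0 (mod 7), P does NOT lie on the curve.


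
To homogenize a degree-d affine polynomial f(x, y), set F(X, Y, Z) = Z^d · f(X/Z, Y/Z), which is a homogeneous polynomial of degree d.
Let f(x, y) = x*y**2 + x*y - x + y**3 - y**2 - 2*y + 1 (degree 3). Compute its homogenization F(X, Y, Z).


F(X, Y, Z) = X*Y**2 + X*Y*Z - X*Z**2 + Y**3 - Y**2*Z - 2*Y*Z**2 + Z**3

deg(f) = 3.
Substitute x = X/Z, y = Y/Z into f, then multiply by Z^3.
  monomial 1·x^1·y^2 ↦ 1·X^1·Y^2·Z^0.
  monomial 1·x^1·y^1 ↦ 1·X^1·Y^1·Z^1.
  monomial -1·x^1·y^0 ↦ -1·X^1·Y^0·Z^2.
  monomial 1·x^0·y^3 ↦ 1·X^0·Y^3·Z^0.
  monomial -1·x^0·y^2 ↦ -1·X^0·Y^2·Z^1.
  monomial -2·x^0·y^1 ↦ -2·X^0·Y^1·Z^2.
  monomial 1·x^0·y^0 ↦ 1·X^0·Y^0·Z^3.
Collecting: F(X, Y, Z) = X*Y**2 + X*Y*Z - X*Z**2 + Y**3 - Y**2*Z - 2*Y*Z**2 + Z**3.


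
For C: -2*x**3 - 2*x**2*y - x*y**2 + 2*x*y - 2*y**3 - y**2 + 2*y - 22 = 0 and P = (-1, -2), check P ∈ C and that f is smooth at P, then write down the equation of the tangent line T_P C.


Tangent line at P: -22*x - 26*y - 74 = 0.

Step 1: f(-1, -2) = 0, so P lies on C.
Step 2: partial derivatives
  f_x(x, y) = -6*x**2 - 4*x*y - y**2 + 2*y, f_y(x, y) = -2*x**2 - 2*x*y + 2*x - 6*y**2 - 2*y + 2.
  f_x(P) = -22, f_y(P) = -26 (gradient nonzero, so P is smooth).
Step 3: tangent line at P: -22·(x − -1) + -26·(y − -2) = 0.
Expanding: -22*x - 26*y - 74 = 0.


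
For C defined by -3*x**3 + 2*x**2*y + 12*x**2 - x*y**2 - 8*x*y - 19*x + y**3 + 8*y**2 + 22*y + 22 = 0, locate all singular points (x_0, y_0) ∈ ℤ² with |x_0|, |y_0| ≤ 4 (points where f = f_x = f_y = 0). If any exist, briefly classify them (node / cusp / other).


Singular points: {(1, -2)}; classification: node.

Compute partial derivatives:
  f_x = -9*x**2 + 4*x*y + 24*x - y**2 - 8*y - 19.
  f_y = 2*x**2 - 2*x*y - 8*x + 3*y**2 + 16*y + 22.
Scan x_0 ∈ {−4, ..., 4}. For each x_0, f_y(x_0, y) is a polynomial in y; find its integer roots y ∈ {−4, ..., 4}, then test f_x and f at those candidates.
  x = -4: f_y(-4, y) = 3*y**2 + 24*y + 86; no integer root y with |y| ≤ 4.
  x = -3: f_y(-3, y) = 3*y**2 + 22*y + 64; no integer root y with |y| ≤ 4.
  x = -2: f_y(-2, y) = 3*y**2 + 20*y + 46; no integer root y with |y| ≤ 4.
  x = -1: f_y(-1, y) = 3*y**2 + 18*y + 32; no integer root y with |y| ≤ 4.
  x = 0: f_y(0, y) = 3*y**2 + 16*y + 22; no integer root y with |y| ≤ 4.
  x = 1: f_y(1, y) = 3*y**2 + 14*y + 16; vanishes at y ∈ {-2}. (1, -2): f_x = 0, f = 0 — SINGULAR.
  x = 2: f_y(2, y) = 3*y**2 + 12*y + 14; no integer root y with |y| ≤ 4.
  x = 3: f_y(3, y) = 3*y**2 + 10*y + 16; no integer root y with |y| ≤ 4.
  x = 4: f_y(4, y) = 3*y**2 + 8*y + 22; no integer root y with |y| ≤ 4.
Only singular point on the grid: (1, -2).
Classify: substitute x = 1 + u, y = -2 + v and expand: f = -3*u**3 + 2*u**2*v - u**2 - u*v**2 + v**3 + v**2.
No constant or linear terms (consistent with a singular point). Quadratic part: -u**2 + v**2. Cubic part: -3*u**3 + 2*u**2*v - u*v**2 + v**3.
The quadratic part v**2 - u**2 = (v − u)(v + u) splits into two distinct linear factors, so there are two distinct tangent lines y − -2 = ±(x − 1) — this is a node (ordinary double point).
Classification: node.


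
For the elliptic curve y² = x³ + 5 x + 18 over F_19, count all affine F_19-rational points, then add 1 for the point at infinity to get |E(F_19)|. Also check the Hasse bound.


Affine points = {(1, 9), (1, 10), (2, 6), (2, 13), (4, 8), (4, 11), (5, 4), (5, 15), (6, 6), (6, 13), (7, 4), (7, 15), (8, 0), (10, 2), (10, 17), (11, 6), (11, 13), (12, 1), (12, 18), (13, 0), (14, 1), (14, 18), (17, 0)}; affine count = 23; |E(F_19)| = 24.

Discriminant check: Δ ∝ 4a³ + 27b² = 4·5³ + 27·18² = 4·125 + 27·324 ≡ 14 (mod 19). Nonzero ⇒ E is nonsingular.
For each x ∈ F_19, compute rhs = x³ + 5·x + 18 mod 19, then count y ∈ F_19 with y² ≡ rhs.
  x = 0: rhs = 18, matching y values: none (0 points).
  x = 1: rhs = 5, matching y values: 9, 10 (2 points).
  x = 2: rhs = 17, matching y values: 6, 13 (2 points).
  x = 3: rhs = 3, matching y values: none (0 points).
  x = 4: rhs = 7, matching y values: 8, 11 (2 points).
  x = 5: rhs = 16, matching y values: 4, 15 (2 points).
  x = 6: rhs = 17, matching y values: 6, 13 (2 points).
  x = 7: rhs = 16, matching y values: 4, 15 (2 points).
  x = 8: rhs = 0, matching y values: 0 (1 points).
  x = 9: rhs = 13, matching y values: none (0 points).
  x = 10: rhs = 4, matching y values: 2, 17 (2 points).
  x = 11: rhs = 17, matching y values: 6, 13 (2 points).
  x = 12: rhs = 1, matching y values: 1, 18 (2 points).
  x = 13: rhs = 0, matching y values: 0 (1 points).
  x = 14: rhs = 1, matching y values: 1, 18 (2 points).
  x = 15: rhs = 10, matching y values: none (0 points).
  x = 16: rhs = 14, matching y values: none (0 points).
  x = 17: rhs = 0, matching y values: 0 (1 points).
  x = 18: rhs = 12, matching y values: none (0 points).
Total affine count: 23.
Full point count |E(F_19)| = 23 + 1 = 24.
Hasse bound: |24 − (19+1)| = |4| = 4 ≤ 2√19 ≈ 8.7178 ✓.


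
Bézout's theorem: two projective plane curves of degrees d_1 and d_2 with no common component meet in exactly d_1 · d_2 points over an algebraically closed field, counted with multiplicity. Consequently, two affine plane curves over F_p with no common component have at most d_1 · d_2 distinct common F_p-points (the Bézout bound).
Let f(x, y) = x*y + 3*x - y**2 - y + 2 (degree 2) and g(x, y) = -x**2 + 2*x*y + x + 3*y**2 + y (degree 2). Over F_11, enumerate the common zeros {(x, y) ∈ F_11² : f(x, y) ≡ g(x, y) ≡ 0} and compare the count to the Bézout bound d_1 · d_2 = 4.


Common zeros: ∅; count = 0; Bézout bound = 4.

deg(f) = 2, deg(g) = 2, so Bézout bound = 4.
Scan x ∈ F_11. For each x, list the y ∈ F_11 with f(x, y) ≡ 0 and those with g(x, y) ≡ 0 (mod 11); the common zeros in that column are the intersection.
  x = 0: f ≡ 0 at y ∈ {1, 9}; g ≡ 0 at y ∈ {0, 7}; common: ∅.
  x = 1: f ≡ 0 at y ∈ {4, 7}; g ≡ 0 at y ∈ {0, 10}; common: ∅.
  x = 2: f ≡ 0 at y ∈ {6}; g ≡ 0 at y ∈ {4, 9}; common: ∅.
  x = 3: f ≡ 0 at y ∈ {0, 2}; g ≡ 0 at y ∈ {8}; common: ∅.
  x = 4: f ≡ 0 at y ∈ ∅; g ≡ 0 at y ∈ {1, 7}; common: ∅.
  x = 5: f ≡ 0 at y ∈ ∅; g ≡ 0 at y ∈ {5, 6}; common: ∅.
  x = 6: f ≡ 0 at y ∈ ∅; g ≡ 0 at y ∈ {5, 9}; common: ∅.
  x = 7: f ≡ 0 at y ∈ ∅; g ≡ 0 at y ∈ {2, 4}; common: ∅.
  x = 8: f ≡ 0 at y ∈ ∅; g ≡ 0 at y ∈ {3, 6}; common: ∅.
  x = 9: f ≡ 0 at y ∈ {3, 5}; g ≡ 0 at y ∈ {2, 10}; common: ∅.
  x = 10: f ≡ 0 at y ∈ {10}; g ≡ 0 at y ∈ {1, 3}; common: ∅.
Collecting: common zeros = ∅, so the count is 0.
Comparison with the Bézout bound: 0 ≤ 4 = deg(f)·deg(g), as expected for curves with no common component (the affine F_11-count falls short of the bound because intersections may lie at infinity, over extension fields, or carry multiplicity).


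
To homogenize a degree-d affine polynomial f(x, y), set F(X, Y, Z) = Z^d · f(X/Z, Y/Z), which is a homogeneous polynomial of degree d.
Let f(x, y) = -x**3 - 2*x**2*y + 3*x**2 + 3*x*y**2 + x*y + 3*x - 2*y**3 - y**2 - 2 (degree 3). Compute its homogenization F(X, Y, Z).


F(X, Y, Z) = -X**3 - 2*X**2*Y + 3*X**2*Z + 3*X*Y**2 + X*Y*Z + 3*X*Z**2 - 2*Y**3 - Y**2*Z - 2*Z**3

deg(f) = 3.
Substitute x = X/Z, y = Y/Z into f, then multiply by Z^3.
  monomial -1·x^3·y^0 ↦ -1·X^3·Y^0·Z^0.
  monomial -2·x^2·y^1 ↦ -2·X^2·Y^1·Z^0.
  monomial 3·x^2·y^0 ↦ 3·X^2·Y^0·Z^1.
  monomial 3·x^1·y^2 ↦ 3·X^1·Y^2·Z^0.
  monomial 1·x^1·y^1 ↦ 1·X^1·Y^1·Z^1.
  monomial 3·x^1·y^0 ↦ 3·X^1·Y^0·Z^2.
  monomial -2·x^0·y^3 ↦ -2·X^0·Y^3·Z^0.
  monomial -1·x^0·y^2 ↦ -1·X^0·Y^2·Z^1.
  monomial -2·x^0·y^0 ↦ -2·X^0·Y^0·Z^3.
Collecting: F(X, Y, Z) = -X**3 - 2*X**2*Y + 3*X**2*Z + 3*X*Y**2 + X*Y*Z + 3*X*Z**2 - 2*Y**3 - Y**2*Z - 2*Z**3.


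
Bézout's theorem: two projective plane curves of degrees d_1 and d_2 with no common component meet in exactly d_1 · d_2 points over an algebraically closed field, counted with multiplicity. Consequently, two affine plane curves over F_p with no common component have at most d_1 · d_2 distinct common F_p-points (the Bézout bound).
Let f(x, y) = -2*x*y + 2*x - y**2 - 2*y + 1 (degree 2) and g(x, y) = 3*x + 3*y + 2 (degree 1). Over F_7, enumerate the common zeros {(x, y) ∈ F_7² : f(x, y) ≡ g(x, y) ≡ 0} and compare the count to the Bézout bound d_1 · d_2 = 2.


Common zeros: ∅; count = 0; Bézout bound = 2.

deg(f) = 2, deg(g) = 1, so Bézout bound = 2.
Scan x ∈ F_7. For each x, list the y ∈ F_7 with f(x, y) ≡ 0 and those with g(x, y) ≡ 0 (mod 7); the common zeros in that column are the intersection.
  x = 0: f ≡ 0 at y ∈ {2, 3}; g ≡ 0 at y ∈ {4}; common: ∅.
  x = 1: f ≡ 0 at y ∈ {5}; g ≡ 0 at y ∈ {3}; common: ∅.
  x = 2: f ≡ 0 at y ∈ {4}; g ≡ 0 at y ∈ {2}; common: ∅.
  x = 3: f ≡ 0 at y ∈ {0, 6}; g ≡ 0 at y ∈ {1}; common: ∅.
  x = 4: f ≡ 0 at y ∈ ∅; g ≡ 0 at y ∈ {0}; common: ∅.
  x = 5: f ≡ 0 at y ∈ ∅; g ≡ 0 at y ∈ {6}; common: ∅.
  x = 6: f ≡ 0 at y ∈ ∅; g ≡ 0 at y ∈ {5}; common: ∅.
Collecting: common zeros = ∅, so the count is 0.
Comparison with the Bézout bound: 0 ≤ 2 = deg(f)·deg(g), as expected for curves with no common component (the affine F_7-count falls short of the bound because intersections may lie at infinity, over extension fields, or carry multiplicity).


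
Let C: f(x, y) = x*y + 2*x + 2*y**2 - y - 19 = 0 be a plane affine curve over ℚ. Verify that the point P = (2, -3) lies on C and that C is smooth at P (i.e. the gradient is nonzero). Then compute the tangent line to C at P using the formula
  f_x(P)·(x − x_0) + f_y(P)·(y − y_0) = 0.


Tangent line at P: -x - 11*y - 31 = 0.

Step 1: f(2, -3) = 0, so P lies on C.
Step 2: partial derivatives
  f_x(x, y) = y + 2, f_y(x, y) = x + 4*y - 1.
  f_x(P) = -1, f_y(P) = -11 (gradient nonzero, so P is smooth).
Step 3: tangent line at P: -1·(x − 2) + -11·(y − -3) = 0.
Expanding: -x - 11*y - 31 = 0.


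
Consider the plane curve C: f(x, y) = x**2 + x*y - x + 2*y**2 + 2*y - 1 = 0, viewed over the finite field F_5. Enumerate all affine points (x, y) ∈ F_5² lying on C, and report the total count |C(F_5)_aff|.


Affine F_5-points: {(3, 0)}; count = 1.

For each of the 25 pairs (x, y) ∈ F_5², evaluate f(x, y) mod 5. Record the zeros.
  x = 0: [0↦4, 1↦3, 2↦1, 3↦3, 4↦4]  zeros at y ∈ ∅
  x = 1: [0↦4, 1↦4, 2↦3, 3↦1, 4↦3]  zeros at y ∈ ∅
  x = 2: [0↦1, 1↦2, 2↦2, 3↦1, 4↦4]  zeros at y ∈ ∅
  x = 3: [0↦0, 1↦2, 2↦3, 3↦3, 4↦2]  zeros at y ∈ {0}
  x = 4: [0↦1, 1↦4, 2↦1, 3↦2, 4↦2]  zeros at y ∈ ∅
Collecting zeros: affine points = {(3, 0)}.
Total count |C(F_5)_aff| = 1.


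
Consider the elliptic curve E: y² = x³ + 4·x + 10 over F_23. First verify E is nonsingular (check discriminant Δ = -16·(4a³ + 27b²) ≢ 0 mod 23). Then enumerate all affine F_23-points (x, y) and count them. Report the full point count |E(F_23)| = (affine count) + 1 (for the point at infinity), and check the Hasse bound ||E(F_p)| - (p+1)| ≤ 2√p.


Affine points = {(2, 7), (2, 16), (3, 7), (3, 16), (7, 6), (7, 17), (8, 5), (8, 18), (9, 4), (9, 19), (14, 2), (14, 21), (15, 8), (15, 15), (17, 0), (18, 7), (18, 16)}; affine count = 17; |E(F_23)| = 18.

Discriminant check: Δ ∝ 4a³ + 27b² = 4·4³ + 27·10² = 4·64 + 27·100 ≡ 12 (mod 23). Nonzero ⇒ E is nonsingular.
For each x ∈ F_23, compute rhs = x³ + 4·x + 10 mod 23, then count y ∈ F_23 with y² ≡ rhs.
  x = 0: rhs = 10, matching y values: none (0 points).
  x = 1: rhs = 15, matching y values: none (0 points).
  x = 2: rhs = 3, matching y values: 7, 16 (2 points).
  x = 3: rhs = 3, matching y values: 7, 16 (2 points).
  x = 4: rhs = 21, matching y values: none (0 points).
  x = 5: rhs = 17, matching y values: none (0 points).
  x = 6: rhs = 20, matching y values: none (0 points).
  x = 7: rhs = 13, matching y values: 6, 17 (2 points).
  x = 8: rhs = 2, matching y values: 5, 18 (2 points).
  x = 9: rhs = 16, matching y values: 4, 19 (2 points).
  x = 10: rhs = 15, matching y values: none (0 points).
  x = 11: rhs = 5, matching y values: none (0 points).
  x = 12: rhs = 15, matching y values: none (0 points).
  x = 13: rhs = 5, matching y values: none (0 points).
  x = 14: rhs = 4, matching y values: 2, 21 (2 points).
  x = 15: rhs = 18, matching y values: 8, 15 (2 points).
  x = 16: rhs = 7, matching y values: none (0 points).
  x = 17: rhs = 0, matching y values: 0 (1 points).
  x = 18: rhs = 3, matching y values: 7, 16 (2 points).
  x = 19: rhs = 22, matching y values: none (0 points).
  x = 20: rhs = 17, matching y values: none (0 points).
  x = 21: rhs = 17, matching y values: none (0 points).
  x = 22: rhs = 5, matching y values: none (0 points).
Total affine count: 17.
Full point count |E(F_23)| = 17 + 1 = 18.
Hasse bound: |18 − (23+1)| = |-6| = 6 ≤ 2√23 ≈ 9.5917 ✓.


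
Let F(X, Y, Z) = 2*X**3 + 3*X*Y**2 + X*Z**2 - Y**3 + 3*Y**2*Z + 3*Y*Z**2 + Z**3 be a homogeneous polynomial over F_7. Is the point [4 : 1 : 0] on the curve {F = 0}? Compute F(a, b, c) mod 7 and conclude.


F(4,1,0) ≡ 6 (mod 7); P is NOT on the curve.

Evaluate F(4, 1, 0) term-by-term (mod 7).
  2*X**3 ↦ 2·64·1·1 = 128
  3*X*Y**2 ↦ 3·4·1·1 = 12
  X*Z**2 ↦ 1·4·1·0 = 0
  -Y**3 ↦ -1·1·1·1 = -1
  3*Y**2*Z ↦ 3·1·1·0 = 0
  3*Y*Z**2 ↦ 3·1·1·0 = 0
  Z**3 ↦ 1·1·1·0 = 0
Sum: F(4, 1, 0) = (128) + (12) + (0) + (-1) + (0) + (0) + (0) = 139.
Reducing mod 7: 139 ≡ 6 (mod 7).
Since F(a, b, c) ≡ 6 ≠ 0 (mod 7), P does NOT lie on the curve.


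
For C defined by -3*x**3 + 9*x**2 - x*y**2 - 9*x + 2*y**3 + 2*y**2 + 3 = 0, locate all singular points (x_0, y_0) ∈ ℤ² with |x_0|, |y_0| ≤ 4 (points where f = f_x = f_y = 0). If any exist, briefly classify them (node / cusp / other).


Singular points: {(1, 0)}; classification: cusp.

Compute partial derivatives:
  f_x = -9*x**2 + 18*x - y**2 - 9.
  f_y = -2*x*y + 6*y**2 + 4*y.
Scan x_0 ∈ {−4, ..., 4}. For each x_0, f_y(x_0, y) is a polynomial in y; find its integer roots y ∈ {−4, ..., 4}, then test f_x and f at those candidates.
  x = -4: f_y(-4, y) = 6*y**2 + 12*y; vanishes at y ∈ {-2, 0}. (-4, -2): f_x = -229 ≠ 0; (-4, 0): f_x = -225 ≠ 0.
  x = -3: f_y(-3, y) = 6*y**2 + 10*y; vanishes at y ∈ {0}. (-3, 0): f_x = -144 ≠ 0.
  x = -2: f_y(-2, y) = 6*y**2 + 8*y; vanishes at y ∈ {0}. (-2, 0): f_x = -81 ≠ 0.
  x = -1: f_y(-1, y) = 6*y**2 + 6*y; vanishes at y ∈ {-1, 0}. (-1, -1): f_x = -37 ≠ 0; (-1, 0): f_x = -36 ≠ 0.
  x = 0: f_y(0, y) = 6*y**2 + 4*y; vanishes at y ∈ {0}. (0, 0): f_x = -9 ≠ 0.
  x = 1: f_y(1, y) = 6*y**2 + 2*y; vanishes at y ∈ {0}. (1, 0): f_x = 0, f = 0 — SINGULAR.
  x = 2: f_y(2, y) = 6*y**2; vanishes at y ∈ {0}. (2, 0): f_x = -9 ≠ 0.
  x = 3: f_y(3, y) = 6*y**2 - 2*y; vanishes at y ∈ {0}. (3, 0): f_x = -36 ≠ 0.
  x = 4: f_y(4, y) = 6*y**2 - 4*y; vanishes at y ∈ {0}. (4, 0): f_x = -81 ≠ 0.
Only singular point on the grid: (1, 0).
Classify: substitute x = 1 + u, y = 0 + v and expand: f = -3*u**3 - u*v**2 + 2*v**3 + v**2.
No constant or linear terms (consistent with a singular point). Quadratic part: v**2. Cubic part: -3*u**3 - u*v**2 + 2*v**3.
The quadratic part v**2 is a perfect square, so there is a single (double) tangent line v = 0, i.e. y = 0. Restricting the cubic part to that line (v = 0) leaves -3*u**3 ≠ 0, so f is not divisible by v and the branch is v² ≈ 3*u**3 to lowest order — this is a cusp.
Classification: cusp.


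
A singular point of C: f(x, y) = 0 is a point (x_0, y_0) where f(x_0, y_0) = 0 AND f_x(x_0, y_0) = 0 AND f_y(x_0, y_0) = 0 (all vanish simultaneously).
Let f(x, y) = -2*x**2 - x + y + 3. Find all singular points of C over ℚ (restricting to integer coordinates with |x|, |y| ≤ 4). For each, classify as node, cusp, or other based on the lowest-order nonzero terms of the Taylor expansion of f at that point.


No singular points in the scanned grid; C is smooth there.

Compute partial derivatives:
  f_x = -4*x - 1.
  f_y = 1.
f_y = 1 is a nonzero constant, so f_y never vanishes: no point (x, y) can satisfy f = f_x = f_y = 0. In particular no (x, y) ∈ {−4, ..., 4}² is singular; the curve is smooth.


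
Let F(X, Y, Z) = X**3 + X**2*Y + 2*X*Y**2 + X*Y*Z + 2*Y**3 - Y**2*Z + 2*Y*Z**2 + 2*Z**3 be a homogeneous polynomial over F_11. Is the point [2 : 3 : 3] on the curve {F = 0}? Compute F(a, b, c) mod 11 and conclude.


F(2,3,3) ≡ 0 (mod 11); P is on the curve.

Evaluate F(2, 3, 3) term-by-term (mod 11).
  X**3 ↦ 1·8·1·1 = 8
  X**2*Y ↦ 1·4·3·1 = 12
  2*X*Y**2 ↦ 2·2·9·1 = 36
  X*Y*Z ↦ 1·2·3·3 = 18
  2*Y**3 ↦ 2·1·27·1 = 54
  -Y**2*Z ↦ -1·1·9·3 = -27
  2*Y*Z**2 ↦ 2·1·3·9 = 54
  2*Z**3 ↦ 2·1·1·27 = 54
Sum: F(2, 3, 3) = (8) + (12) + (36) + (18) + (54) + (-27) + (54) + (54) = 209.
Reducing mod 11: 209 ≡ 0 (mod 11).
Since F(a, b, c) ≡ 0 (mod 11), P lies on the curve.


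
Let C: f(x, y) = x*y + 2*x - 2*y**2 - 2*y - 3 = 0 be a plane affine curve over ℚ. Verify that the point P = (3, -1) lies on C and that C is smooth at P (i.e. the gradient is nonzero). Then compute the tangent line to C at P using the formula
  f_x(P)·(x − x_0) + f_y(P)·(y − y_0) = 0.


Tangent line at P: x + 5*y + 2 = 0.

Step 1: f(3, -1) = 0, so P lies on C.
Step 2: partial derivatives
  f_x(x, y) = y + 2, f_y(x, y) = x - 4*y - 2.
  f_x(P) = 1, f_y(P) = 5 (gradient nonzero, so P is smooth).
Step 3: tangent line at P: 1·(x − 3) + 5·(y − -1) = 0.
Expanding: x + 5*y + 2 = 0.


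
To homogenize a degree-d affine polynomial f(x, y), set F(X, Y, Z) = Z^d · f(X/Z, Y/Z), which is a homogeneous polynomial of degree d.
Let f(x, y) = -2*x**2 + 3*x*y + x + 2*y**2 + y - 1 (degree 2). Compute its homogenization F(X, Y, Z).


F(X, Y, Z) = -2*X**2 + 3*X*Y + X*Z + 2*Y**2 + Y*Z - Z**2

deg(f) = 2.
Substitute x = X/Z, y = Y/Z into f, then multiply by Z^2.
  monomial -2·x^2·y^0 ↦ -2·X^2·Y^0·Z^0.
  monomial 3·x^1·y^1 ↦ 3·X^1·Y^1·Z^0.
  monomial 1·x^1·y^0 ↦ 1·X^1·Y^0·Z^1.
  monomial 2·x^0·y^2 ↦ 2·X^0·Y^2·Z^0.
  monomial 1·x^0·y^1 ↦ 1·X^0·Y^1·Z^1.
  monomial -1·x^0·y^0 ↦ -1·X^0·Y^0·Z^2.
Collecting: F(X, Y, Z) = -2*X**2 + 3*X*Y + X*Z + 2*Y**2 + Y*Z - Z**2.


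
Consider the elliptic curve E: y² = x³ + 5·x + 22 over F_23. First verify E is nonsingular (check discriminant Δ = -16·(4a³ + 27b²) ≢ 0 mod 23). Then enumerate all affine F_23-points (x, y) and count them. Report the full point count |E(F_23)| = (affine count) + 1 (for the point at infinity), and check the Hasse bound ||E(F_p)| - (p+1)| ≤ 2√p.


Affine points = {(3, 8), (3, 15), (7, 3), (7, 20), (12, 4), (12, 19), (16, 9), (16, 14), (17, 11), (17, 12), (20, 7), (20, 16), (21, 2), (21, 21), (22, 4), (22, 19)}; affine count = 16; |E(F_23)| = 17.

Discriminant check: Δ ∝ 4a³ + 27b² = 4·5³ + 27·22² = 4·125 + 27·484 ≡ 21 (mod 23). Nonzero ⇒ E is nonsingular.
For each x ∈ F_23, compute rhs = x³ + 5·x + 22 mod 23, then count y ∈ F_23 with y² ≡ rhs.
  x = 0: rhs = 22, matching y values: none (0 points).
  x = 1: rhs = 5, matching y values: none (0 points).
  x = 2: rhs = 17, matching y values: none (0 points).
  x = 3: rhs = 18, matching y values: 8, 15 (2 points).
  x = 4: rhs = 14, matching y values: none (0 points).
  x = 5: rhs = 11, matching y values: none (0 points).
  x = 6: rhs = 15, matching y values: none (0 points).
  x = 7: rhs = 9, matching y values: 3, 20 (2 points).
  x = 8: rhs = 22, matching y values: none (0 points).
  x = 9: rhs = 14, matching y values: none (0 points).
  x = 10: rhs = 14, matching y values: none (0 points).
  x = 11: rhs = 5, matching y values: none (0 points).
  x = 12: rhs = 16, matching y values: 4, 19 (2 points).
  x = 13: rhs = 7, matching y values: none (0 points).
  x = 14: rhs = 7, matching y values: none (0 points).
  x = 15: rhs = 22, matching y values: none (0 points).
  x = 16: rhs = 12, matching y values: 9, 14 (2 points).
  x = 17: rhs = 6, matching y values: 11, 12 (2 points).
  x = 18: rhs = 10, matching y values: none (0 points).
  x = 19: rhs = 7, matching y values: none (0 points).
  x = 20: rhs = 3, matching y values: 7, 16 (2 points).
  x = 21: rhs = 4, matching y values: 2, 21 (2 points).
  x = 22: rhs = 16, matching y values: 4, 19 (2 points).
Total affine count: 16.
Full point count |E(F_23)| = 16 + 1 = 17.
Hasse bound: |17 − (23+1)| = |-7| = 7 ≤ 2√23 ≈ 9.5917 ✓.


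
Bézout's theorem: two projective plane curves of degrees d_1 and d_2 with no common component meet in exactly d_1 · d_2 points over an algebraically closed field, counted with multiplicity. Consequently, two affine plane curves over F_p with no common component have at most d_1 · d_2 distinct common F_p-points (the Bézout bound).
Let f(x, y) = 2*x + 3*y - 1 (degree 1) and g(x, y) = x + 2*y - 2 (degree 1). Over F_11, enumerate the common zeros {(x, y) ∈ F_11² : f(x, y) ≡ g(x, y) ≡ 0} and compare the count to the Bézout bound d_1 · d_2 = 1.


Common zeros: {(7, 3)}; count = 1; Bézout bound = 1.

deg(f) = 1, deg(g) = 1, so Bézout bound = 1.
Scan x ∈ F_11. For each x, list the y ∈ F_11 with f(x, y) ≡ 0 and those with g(x, y) ≡ 0 (mod 11); the common zeros in that column are the intersection.
  x = 0: f ≡ 0 at y ∈ {4}; g ≡ 0 at y ∈ {1}; common: ∅.
  x = 1: f ≡ 0 at y ∈ {7}; g ≡ 0 at y ∈ {6}; common: ∅.
  x = 2: f ≡ 0 at y ∈ {10}; g ≡ 0 at y ∈ {0}; common: ∅.
  x = 3: f ≡ 0 at y ∈ {2}; g ≡ 0 at y ∈ {5}; common: ∅.
  x = 4: f ≡ 0 at y ∈ {5}; g ≡ 0 at y ∈ {10}; common: ∅.
  x = 5: f ≡ 0 at y ∈ {8}; g ≡ 0 at y ∈ {4}; common: ∅.
  x = 6: f ≡ 0 at y ∈ {0}; g ≡ 0 at y ∈ {9}; common: ∅.
  x = 7: f ≡ 0 at y ∈ {3}; g ≡ 0 at y ∈ {3}; common: {3}.
  x = 8: f ≡ 0 at y ∈ {6}; g ≡ 0 at y ∈ {8}; common: ∅.
  x = 9: f ≡ 0 at y ∈ {9}; g ≡ 0 at y ∈ {2}; common: ∅.
  x = 10: f ≡ 0 at y ∈ {1}; g ≡ 0 at y ∈ {7}; common: ∅.
Collecting: common zeros = {(7, 3)}, so the count is 1.
Comparison with the Bézout bound: 1 ≤ 1 = deg(f)·deg(g), as expected for curves with no common component (the bound is attained).


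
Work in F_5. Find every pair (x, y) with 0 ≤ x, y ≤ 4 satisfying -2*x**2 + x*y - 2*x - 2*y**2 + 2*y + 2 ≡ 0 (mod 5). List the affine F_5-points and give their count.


Affine F_5-points: {(0, 3), (2, 0), (2, 2), (3, 2), (3, 3)}; count = 5.

For each of the 25 pairs (x, y) ∈ F_5², evaluate f(x, y) mod 5. Record the zeros.
  x = 0: [0↦2, 1↦2, 2↦3, 3↦0, 4↦3]  zeros at y ∈ {3}
  x = 1: [0↦3, 1↦4, 2↦1, 3↦4, 4↦3]  zeros at y ∈ ∅
  x = 2: [0↦0, 1↦2, 2↦0, 3↦4, 4↦4]  zeros at y ∈ {0, 2}
  x = 3: [0↦3, 1↦1, 2↦0, 3↦0, 4↦1]  zeros at y ∈ {2, 3}
  x = 4: [0↦2, 1↦1, 2↦1, 3↦2, 4↦4]  zeros at y ∈ ∅
Collecting zeros: affine points = {(0, 3), (2, 0), (2, 2), (3, 2), (3, 3)}.
Total count |C(F_5)_aff| = 5.


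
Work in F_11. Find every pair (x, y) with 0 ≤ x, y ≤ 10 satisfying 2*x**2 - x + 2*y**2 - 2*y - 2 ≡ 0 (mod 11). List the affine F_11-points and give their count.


Affine F_11-points: {(0, 4), (0, 8), (1, 3), (1, 9), (2, 5), (2, 7), (4, 5), (4, 7), (5, 3), (5, 9), (6, 4), (6, 8)}; count = 12.

For each of the 121 pairs (x, y) ∈ F_11², evaluate f(x, y) mod 11. Record the zeros.
  x = 0: [0↦9, 1↦9, 2↦2, 3↦10, 4↦0, 5↦5, 6↦3, 7↦5, 8↦0, 9↦10, 10↦2]  zeros at y ∈ {4, 8}
  x = 1: [0↦10, 1↦10, 2↦3, 3↦0, 4↦1, 5↦6, 6↦4, 7↦6, 8↦1, 9↦0, 10↦3]  zeros at y ∈ {3, 9}
  x = 2: [0↦4, 1↦4, 2↦8, 3↦5, 4↦6, 5↦0, 6↦9, 7↦0, 8↦6, 9↦5, 10↦8]  zeros at y ∈ {5, 7}
  x = 3: [0↦2, 1↦2, 2↦6, 3↦3, 4↦4, 5↦9, 6↦7, 7↦9, 8↦4, 9↦3, 10↦6]  zeros at y ∈ ∅
  x = 4: [0↦4, 1↦4, 2↦8, 3↦5, 4↦6, 5↦0, 6↦9, 7↦0, 8↦6, 9↦5, 10↦8]  zeros at y ∈ {5, 7}
  x = 5: [0↦10, 1↦10, 2↦3, 3↦0, 4↦1, 5↦6, 6↦4, 7↦6, 8↦1, 9↦0, 10↦3]  zeros at y ∈ {3, 9}
  x = 6: [0↦9, 1↦9, 2↦2, 3↦10, 4↦0, 5↦5, 6↦3, 7↦5, 8↦0, 9↦10, 10↦2]  zeros at y ∈ {4, 8}
  x = 7: [0↦1, 1↦1, 2↦5, 3↦2, 4↦3, 5↦8, 6↦6, 7↦8, 8↦3, 9↦2, 10↦5]  zeros at y ∈ ∅
  x = 8: [0↦8, 1↦8, 2↦1, 3↦9, 4↦10, 5↦4, 6↦2, 7↦4, 8↦10, 9↦9, 10↦1]  zeros at y ∈ ∅
  x = 9: [0↦8, 1↦8, 2↦1, 3↦9, 4↦10, 5↦4, 6↦2, 7↦4, 8↦10, 9↦9, 10↦1]  zeros at y ∈ ∅
  x = 10: [0↦1, 1↦1, 2↦5, 3↦2, 4↦3, 5↦8, 6↦6, 7↦8, 8↦3, 9↦2, 10↦5]  zeros at y ∈ ∅
Collecting zeros: affine points = {(0, 4), (0, 8), (1, 3), (1, 9), (2, 5), (2, 7), (4, 5), (4, 7), (5, 3), (5, 9), (6, 4), (6, 8)}.
Total count |C(F_11)_aff| = 12.


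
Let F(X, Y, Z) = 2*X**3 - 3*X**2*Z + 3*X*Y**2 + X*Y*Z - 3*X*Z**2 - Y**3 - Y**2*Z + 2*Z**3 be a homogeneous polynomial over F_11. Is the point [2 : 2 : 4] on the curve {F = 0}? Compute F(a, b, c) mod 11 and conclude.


F(2,2,4) ≡ 5 (mod 11); P is NOT on the curve.

Evaluate F(2, 2, 4) term-by-term (mod 11).
  2*X**3 ↦ 2·8·1·1 = 16
  -3*X**2*Z ↦ -3·4·1·4 = -48
  3*X*Y**2 ↦ 3·2·4·1 = 24
  X*Y*Z ↦ 1·2·2·4 = 16
  -3*X*Z**2 ↦ -3·2·1·16 = -96
  -Y**3 ↦ -1·1·8·1 = -8
  -Y**2*Z ↦ -1·1·4·4 = -16
  2*Z**3 ↦ 2·1·1·64 = 128
Sum: F(2, 2, 4) = (16) + (-48) + (24) + (16) + (-96) + (-8) + (-16) + (128) = 16.
Reducing mod 11: 16 ≡ 5 (mod 11).
Since F(a, b, c) ≡ 5 ≠ 0 (mod 11), P does NOT lie on the curve.


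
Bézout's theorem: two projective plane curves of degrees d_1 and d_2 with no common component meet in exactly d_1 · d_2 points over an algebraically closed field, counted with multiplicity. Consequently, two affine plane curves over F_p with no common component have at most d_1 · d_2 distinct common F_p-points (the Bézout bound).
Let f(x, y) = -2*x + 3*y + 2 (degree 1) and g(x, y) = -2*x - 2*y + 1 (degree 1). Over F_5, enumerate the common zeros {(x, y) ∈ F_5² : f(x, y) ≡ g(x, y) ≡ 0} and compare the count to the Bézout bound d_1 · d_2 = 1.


Common zeros: ∅; count = 0; Bézout bound = 1.

deg(f) = 1, deg(g) = 1, so Bézout bound = 1.
Scan x ∈ F_5. For each x, list the y ∈ F_5 with f(x, y) ≡ 0 and those with g(x, y) ≡ 0 (mod 5); the common zeros in that column are the intersection.
  x = 0: f ≡ 0 at y ∈ {1}; g ≡ 0 at y ∈ {3}; common: ∅.
  x = 1: f ≡ 0 at y ∈ {0}; g ≡ 0 at y ∈ {2}; common: ∅.
  x = 2: f ≡ 0 at y ∈ {4}; g ≡ 0 at y ∈ {1}; common: ∅.
  x = 3: f ≡ 0 at y ∈ {3}; g ≡ 0 at y ∈ {0}; common: ∅.
  x = 4: f ≡ 0 at y ∈ {2}; g ≡ 0 at y ∈ {4}; common: ∅.
Collecting: common zeros = ∅, so the count is 0.
Comparison with the Bézout bound: 0 ≤ 1 = deg(f)·deg(g), as expected for curves with no common component (the affine F_5-count falls short of the bound because intersections may lie at infinity, over extension fields, or carry multiplicity).


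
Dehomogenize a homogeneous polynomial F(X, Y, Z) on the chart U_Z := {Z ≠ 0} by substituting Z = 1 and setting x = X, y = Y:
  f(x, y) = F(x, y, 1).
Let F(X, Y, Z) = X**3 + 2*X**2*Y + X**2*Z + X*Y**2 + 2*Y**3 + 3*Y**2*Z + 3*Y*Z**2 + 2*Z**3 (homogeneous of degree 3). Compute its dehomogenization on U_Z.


f(x, y) = x**3 + 2*x**2*y + x**2 + x*y**2 + 2*y**3 + 3*y**2 + 3*y + 2

On U_Z we set Z = 1. Each monomial c·X^i·Y^j·Z^k in F becomes c·x^i·y^j·1^k = c·x^i·y^j.
Substituting Z = 1: F(X, Y, 1) = x**3 + 2*x**2*y + x**2 + x*y**2 + 2*y**3 + 3*y**2 + 3*y + 2.
Note: deg(f) ≤ deg(F) = 3; strict inequality happens when F is divisible by Z (lost terms).


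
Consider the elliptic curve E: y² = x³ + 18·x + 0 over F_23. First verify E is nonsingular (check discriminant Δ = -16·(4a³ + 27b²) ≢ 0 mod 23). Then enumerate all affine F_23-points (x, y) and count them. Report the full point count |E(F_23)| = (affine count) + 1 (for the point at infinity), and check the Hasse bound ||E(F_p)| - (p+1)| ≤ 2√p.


Affine points = {(0, 0), (3, 9), (3, 14), (5, 10), (5, 13), (6, 5), (6, 18), (7, 3), (7, 20), (8, 9), (8, 14), (12, 9), (12, 14), (13, 4), (13, 19), (14, 11), (14, 12), (19, 5), (19, 18), (21, 5), (21, 18), (22, 2), (22, 21)}; affine count = 23; |E(F_23)| = 24.

Discriminant check: Δ ∝ 4a³ + 27b² = 4·18³ + 27·0² = 4·5832 + 27·0 ≡ 6 (mod 23). Nonzero ⇒ E is nonsingular.
For each x ∈ F_23, compute rhs = x³ + 18·x + 0 mod 23, then count y ∈ F_23 with y² ≡ rhs.
  x = 0: rhs = 0, matching y values: 0 (1 points).
  x = 1: rhs = 19, matching y values: none (0 points).
  x = 2: rhs = 21, matching y values: none (0 points).
  x = 3: rhs = 12, matching y values: 9, 14 (2 points).
  x = 4: rhs = 21, matching y values: none (0 points).
  x = 5: rhs = 8, matching y values: 10, 13 (2 points).
  x = 6: rhs = 2, matching y values: 5, 18 (2 points).
  x = 7: rhs = 9, matching y values: 3, 20 (2 points).
  x = 8: rhs = 12, matching y values: 9, 14 (2 points).
  x = 9: rhs = 17, matching y values: none (0 points).
  x = 10: rhs = 7, matching y values: none (0 points).
  x = 11: rhs = 11, matching y values: none (0 points).
  x = 12: rhs = 12, matching y values: 9, 14 (2 points).
  x = 13: rhs = 16, matching y values: 4, 19 (2 points).
  x = 14: rhs = 6, matching y values: 11, 12 (2 points).
  x = 15: rhs = 11, matching y values: none (0 points).
  x = 16: rhs = 14, matching y values: none (0 points).
  x = 17: rhs = 21, matching y values: none (0 points).
  x = 18: rhs = 15, matching y values: none (0 points).
  x = 19: rhs = 2, matching y values: 5, 18 (2 points).
  x = 20: rhs = 11, matching y values: none (0 points).
  x = 21: rhs = 2, matching y values: 5, 18 (2 points).
  x = 22: rhs = 4, matching y values: 2, 21 (2 points).
Total affine count: 23.
Full point count |E(F_23)| = 23 + 1 = 24.
Hasse bound: |24 − (23+1)| = |0| = 0 ≤ 2√23 ≈ 9.5917 ✓.


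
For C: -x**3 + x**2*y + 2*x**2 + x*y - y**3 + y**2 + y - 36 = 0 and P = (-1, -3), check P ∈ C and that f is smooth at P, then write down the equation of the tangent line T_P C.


Tangent line at P: -4*x - 32*y - 100 = 0.

Step 1: f(-1, -3) = 0, so P lies on C.
Step 2: partial derivatives
  f_x(x, y) = -3*x**2 + 2*x*y + 4*x + y, f_y(x, y) = x**2 + x - 3*y**2 + 2*y + 1.
  f_x(P) = -4, f_y(P) = -32 (gradient nonzero, so P is smooth).
Step 3: tangent line at P: -4·(x − -1) + -32·(y − -3) = 0.
Expanding: -4*x - 32*y - 100 = 0.


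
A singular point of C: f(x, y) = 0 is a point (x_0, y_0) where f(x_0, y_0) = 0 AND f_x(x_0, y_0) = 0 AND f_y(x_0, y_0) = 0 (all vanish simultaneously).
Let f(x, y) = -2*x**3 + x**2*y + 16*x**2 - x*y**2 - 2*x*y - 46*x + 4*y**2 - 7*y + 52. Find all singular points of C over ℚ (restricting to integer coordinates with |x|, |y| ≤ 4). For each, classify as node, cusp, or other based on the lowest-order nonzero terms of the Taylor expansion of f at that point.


Singular points: {(3, 2)}; classification: cusp.

Compute partial derivatives:
  f_x = -6*x**2 + 2*x*y + 32*x - y**2 - 2*y - 46.
  f_y = x**2 - 2*x*y - 2*x + 8*y - 7.
Scan x_0 ∈ {−4, ..., 4}. For each x_0, f_y(x_0, y) is a polynomial in y; find its integer roots y ∈ {−4, ..., 4}, then test f_x and f at those candidates.
  x = -4: f_y(-4, y) = 16*y + 17; no integer root y with |y| ≤ 4.
  x = -3: f_y(-3, y) = 14*y + 8; no integer root y with |y| ≤ 4.
  x = -2: f_y(-2, y) = 12*y + 1; no integer root y with |y| ≤ 4.
  x = -1: f_y(-1, y) = 10*y - 4; no integer root y with |y| ≤ 4.
  x = 0: f_y(0, y) = 8*y - 7; no integer root y with |y| ≤ 4.
  x = 1: f_y(1, y) = 6*y - 8; no integer root y with |y| ≤ 4.
  x = 2: f_y(2, y) = 4*y - 7; no integer root y with |y| ≤ 4.
  x = 3: f_y(3, y) = 2*y - 4; vanishes at y ∈ {2}. (3, 2): f_x = 0, f = 0 — SINGULAR.
  x = 4: f_y(4, y) = 1; no integer root y with |y| ≤ 4.
Only singular point on the grid: (3, 2).
Classify: substitute x = 3 + u, y = 2 + v and expand: f = -2*u**3 + u**2*v - u*v**2 + v**2.
No constant or linear terms (consistent with a singular point). Quadratic part: v**2. Cubic part: -2*u**3 + u**2*v - u*v**2.
The quadratic part v**2 is a perfect square, so there is a single (double) tangent line v = 0, i.e. y = 2. Restricting the cubic part to that line (v = 0) leaves -2*u**3 ≠ 0, so f is not divisible by v and the branch is v² ≈ 2*u**3 to lowest order — this is a cusp.
Classification: cusp.


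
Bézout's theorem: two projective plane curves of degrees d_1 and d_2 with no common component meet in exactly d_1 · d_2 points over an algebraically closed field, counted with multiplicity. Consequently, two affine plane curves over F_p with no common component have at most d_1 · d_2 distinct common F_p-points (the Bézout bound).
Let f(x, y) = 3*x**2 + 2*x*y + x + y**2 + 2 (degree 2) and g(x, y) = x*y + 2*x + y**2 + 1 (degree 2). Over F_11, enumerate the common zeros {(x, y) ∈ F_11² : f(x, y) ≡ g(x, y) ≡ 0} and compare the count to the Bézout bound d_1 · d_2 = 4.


Common zeros: ∅; count = 0; Bézout bound = 4.

deg(f) = 2, deg(g) = 2, so Bézout bound = 4.
Scan x ∈ F_11. For each x, list the y ∈ F_11 with f(x, y) ≡ 0 and those with g(x, y) ≡ 0 (mod 11); the common zeros in that column are the intersection.
  x = 0: f ≡ 0 at y ∈ {3, 8}; g ≡ 0 at y ∈ ∅; common: ∅.
  x = 1: f ≡ 0 at y ∈ ∅; g ≡ 0 at y ∈ {5}; common: ∅.
  x = 2: f ≡ 0 at y ∈ ∅; g ≡ 0 at y ∈ ∅; common: ∅.
  x = 3: f ≡ 0 at y ∈ ∅; g ≡ 0 at y ∈ {1, 7}; common: ∅.
  x = 4: f ≡ 0 at y ∈ ∅; g ≡ 0 at y ∈ ∅; common: ∅.
  x = 5: f ≡ 0 at y ∈ {3, 9}; g ≡ 0 at y ∈ {0, 6}; common: ∅.
  x = 6: f ≡ 0 at y ∈ ∅; g ≡ 0 at y ∈ ∅; common: ∅.
  x = 7: f ≡ 0 at y ∈ {9, 10}; g ≡ 0 at y ∈ {2}; common: ∅.
  x = 8: f ≡ 0 at y ∈ {7, 10}; g ≡ 0 at y ∈ ∅; common: ∅.
  x = 9: f ≡ 0 at y ∈ {7, 8}; g ≡ 0 at y ∈ {3, 10}; common: ∅.
  x = 10: f ≡ 0 at y ∈ ∅; g ≡ 0 at y ∈ {4, 8}; common: ∅.
Collecting: common zeros = ∅, so the count is 0.
Comparison with the Bézout bound: 0 ≤ 4 = deg(f)·deg(g), as expected for curves with no common component (the affine F_11-count falls short of the bound because intersections may lie at infinity, over extension fields, or carry multiplicity).


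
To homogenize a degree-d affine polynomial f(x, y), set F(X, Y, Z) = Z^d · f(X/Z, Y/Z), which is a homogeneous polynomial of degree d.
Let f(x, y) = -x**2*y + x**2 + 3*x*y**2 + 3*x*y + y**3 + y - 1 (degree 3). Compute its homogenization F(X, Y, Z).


F(X, Y, Z) = -X**2*Y + X**2*Z + 3*X*Y**2 + 3*X*Y*Z + Y**3 + Y*Z**2 - Z**3

deg(f) = 3.
Substitute x = X/Z, y = Y/Z into f, then multiply by Z^3.
  monomial -1·x^2·y^1 ↦ -1·X^2·Y^1·Z^0.
  monomial 1·x^2·y^0 ↦ 1·X^2·Y^0·Z^1.
  monomial 3·x^1·y^2 ↦ 3·X^1·Y^2·Z^0.
  monomial 3·x^1·y^1 ↦ 3·X^1·Y^1·Z^1.
  monomial 1·x^0·y^3 ↦ 1·X^0·Y^3·Z^0.
  monomial 1·x^0·y^1 ↦ 1·X^0·Y^1·Z^2.
  monomial -1·x^0·y^0 ↦ -1·X^0·Y^0·Z^3.
Collecting: F(X, Y, Z) = -X**2*Y + X**2*Z + 3*X*Y**2 + 3*X*Y*Z + Y**3 + Y*Z**2 - Z**3.


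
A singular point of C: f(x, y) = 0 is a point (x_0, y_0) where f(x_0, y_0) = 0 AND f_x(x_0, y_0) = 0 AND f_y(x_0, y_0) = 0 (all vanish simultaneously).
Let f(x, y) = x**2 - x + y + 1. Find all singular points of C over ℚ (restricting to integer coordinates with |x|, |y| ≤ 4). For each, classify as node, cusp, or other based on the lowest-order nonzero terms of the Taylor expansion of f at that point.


No singular points in the scanned grid; C is smooth there.

Compute partial derivatives:
  f_x = 2*x - 1.
  f_y = 1.
f_y = 1 is a nonzero constant, so f_y never vanishes: no point (x, y) can satisfy f = f_x = f_y = 0. In particular no (x, y) ∈ {−4, ..., 4}² is singular; the curve is smooth.


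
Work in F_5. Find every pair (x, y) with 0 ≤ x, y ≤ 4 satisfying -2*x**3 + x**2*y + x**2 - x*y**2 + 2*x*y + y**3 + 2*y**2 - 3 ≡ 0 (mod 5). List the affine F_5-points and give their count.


Affine F_5-points: {(0, 1), (2, 0), (3, 3), (3, 4), (4, 0)}; count = 5.

For each of the 25 pairs (x, y) ∈ F_5², evaluate f(x, y) mod 5. Record the zeros.
  x = 0: [0↦2, 1↦0, 2↦3, 3↦2, 4↦3]  zeros at y ∈ {1}
  x = 1: [0↦1, 1↦1, 2↦4, 3↦1, 4↦3]  zeros at y ∈ ∅
  x = 2: [0↦0, 1↦4, 2↦4, 3↦1, 4↦1]  zeros at y ∈ {0}
  x = 3: [0↦2, 1↦2, 2↦1, 3↦0, 4↦0]  zeros at y ∈ {3, 4}
  x = 4: [0↦0, 1↦3, 2↦3, 3↦1, 4↦3]  zeros at y ∈ {0}
Collecting zeros: affine points = {(0, 1), (2, 0), (3, 3), (3, 4), (4, 0)}.
Total count |C(F_5)_aff| = 5.


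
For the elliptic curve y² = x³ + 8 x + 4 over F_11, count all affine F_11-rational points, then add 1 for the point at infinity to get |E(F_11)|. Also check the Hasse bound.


Affine points = {(0, 2), (0, 9), (3, 0), (4, 1), (4, 10), (5, 2), (5, 9), (6, 2), (6, 9)}; affine count = 9; |E(F_11)| = 10.

Discriminant check: Δ ∝ 4a³ + 27b² = 4·8³ + 27·4² = 4·512 + 27·16 ≡ 5 (mod 11). Nonzero ⇒ E is nonsingular.
For each x ∈ F_11, compute rhs = x³ + 8·x + 4 mod 11, then count y ∈ F_11 with y² ≡ rhs.
  x = 0: rhs = 4, matching y values: 2, 9 (2 points).
  x = 1: rhs = 2, matching y values: none (0 points).
  x = 2: rhs = 6, matching y values: none (0 points).
  x = 3: rhs = 0, matching y values: 0 (1 points).
  x = 4: rhs = 1, matching y values: 1, 10 (2 points).
  x = 5: rhs = 4, matching y values: 2, 9 (2 points).
  x = 6: rhs = 4, matching y values: 2, 9 (2 points).
  x = 7: rhs = 7, matching y values: none (0 points).
  x = 8: rhs = 8, matching y values: none (0 points).
  x = 9: rhs = 2, matching y values: none (0 points).
  x = 10: rhs = 6, matching y values: none (0 points).
Total affine count: 9.
Full point count |E(F_11)| = 9 + 1 = 10.
Hasse bound: |10 − (11+1)| = |-2| = 2 ≤ 2√11 ≈ 6.6332 ✓.


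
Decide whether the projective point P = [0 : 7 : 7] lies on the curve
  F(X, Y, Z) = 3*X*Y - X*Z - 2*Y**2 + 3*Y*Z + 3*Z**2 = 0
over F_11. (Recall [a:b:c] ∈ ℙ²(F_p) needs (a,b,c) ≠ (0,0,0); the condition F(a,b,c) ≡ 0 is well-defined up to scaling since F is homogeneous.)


F(0,7,7) ≡ 9 (mod 11); P is NOT on the curve.

Evaluate F(0, 7, 7) term-by-term (mod 11).
  3*X*Y ↦ 3·0·7·1 = 0
  -X*Z ↦ -1·0·1·7 = 0
  -2*Y**2 ↦ -2·1·49·1 = -98
  3*Y*Z ↦ 3·1·7·7 = 147
  3*Z**2 ↦ 3·1·1·49 = 147
Sum: F(0, 7, 7) = (0) + (0) + (-98) + (147) + (147) = 196.
Reducing mod 11: 196 ≡ 9 (mod 11).
Since F(a, b, c) ≡ 9 ≠ 0 (mod 11), P does NOT lie on the curve.


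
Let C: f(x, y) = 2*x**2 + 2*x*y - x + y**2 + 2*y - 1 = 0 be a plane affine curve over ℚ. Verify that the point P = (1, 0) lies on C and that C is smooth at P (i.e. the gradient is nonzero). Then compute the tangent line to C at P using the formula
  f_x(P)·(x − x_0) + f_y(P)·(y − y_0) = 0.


Tangent line at P: 3*x + 4*y - 3 = 0.

Step 1: f(1, 0) = 0, so P lies on C.
Step 2: partial derivatives
  f_x(x, y) = 4*x + 2*y - 1, f_y(x, y) = 2*x + 2*y + 2.
  f_x(P) = 3, f_y(P) = 4 (gradient nonzero, so P is smooth).
Step 3: tangent line at P: 3·(x − 1) + 4·(y − 0) = 0.
Expanding: 3*x + 4*y - 3 = 0.
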